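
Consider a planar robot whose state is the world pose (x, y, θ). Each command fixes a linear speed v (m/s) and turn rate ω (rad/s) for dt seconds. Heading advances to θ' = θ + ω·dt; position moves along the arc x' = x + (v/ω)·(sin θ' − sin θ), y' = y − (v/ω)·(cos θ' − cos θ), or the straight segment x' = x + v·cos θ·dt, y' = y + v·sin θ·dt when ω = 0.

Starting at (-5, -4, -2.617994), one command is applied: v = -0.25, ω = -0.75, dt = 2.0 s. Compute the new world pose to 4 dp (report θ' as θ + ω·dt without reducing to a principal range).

θ' = -2.6180 + -0.75·2.0 = -4.1180
R = v/ω = -0.25/-0.75 = 0.3333
x' = -5 + 0.3333·(sin -4.1180 − sin -2.6180) = -4.5572
y' = -4 − 0.3333·(cos -4.1180 − cos -2.6180) = -4.1020

(-4.5572, -4.1020, -4.1180)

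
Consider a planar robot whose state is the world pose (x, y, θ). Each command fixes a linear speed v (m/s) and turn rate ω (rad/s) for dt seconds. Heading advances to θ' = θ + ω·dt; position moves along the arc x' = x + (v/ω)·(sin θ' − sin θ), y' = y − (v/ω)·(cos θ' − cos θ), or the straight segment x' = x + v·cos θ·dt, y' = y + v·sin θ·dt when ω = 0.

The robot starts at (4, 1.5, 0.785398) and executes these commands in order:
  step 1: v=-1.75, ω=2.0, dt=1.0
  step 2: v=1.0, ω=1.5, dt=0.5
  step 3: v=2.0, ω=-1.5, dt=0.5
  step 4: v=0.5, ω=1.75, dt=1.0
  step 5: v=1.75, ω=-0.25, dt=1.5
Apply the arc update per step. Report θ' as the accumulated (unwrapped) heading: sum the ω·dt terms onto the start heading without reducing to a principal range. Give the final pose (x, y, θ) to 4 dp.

(1.5376, -2.6220, 4.1604)

step 1: θ'=2.7854 (R=-0.8750) → pose (4.3136, 0.0612, 2.7854)
step 2: θ'=3.5354 (R=0.6667) → pose (3.8253, 0.0520, 3.5354)
step 3: θ'=2.7854 (R=-1.3333) → pose (2.8488, 0.0337, 2.7854)
step 4: θ'=4.5354 (R=0.2857) → pose (2.4679, -0.1838, 4.5354)
step 5: θ'=4.1604 (R=-7.0000) → pose (1.5376, -2.6220, 4.1604)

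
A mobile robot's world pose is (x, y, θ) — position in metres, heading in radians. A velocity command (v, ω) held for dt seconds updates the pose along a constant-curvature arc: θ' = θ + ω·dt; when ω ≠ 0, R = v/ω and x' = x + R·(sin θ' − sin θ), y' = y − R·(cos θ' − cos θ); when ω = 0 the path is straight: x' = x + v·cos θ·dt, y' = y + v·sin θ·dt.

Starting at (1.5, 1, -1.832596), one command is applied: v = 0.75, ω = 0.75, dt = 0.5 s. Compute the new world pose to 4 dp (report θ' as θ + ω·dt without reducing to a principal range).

(1.4723, 0.6282, -1.4576)

θ' = -1.8326 + 0.75·0.5 = -1.4576
R = v/ω = 0.75/0.75 = 1.0000
x' = 1.5 + 1.0000·(sin -1.4576 − sin -1.8326) = 1.4723
y' = 1 − 1.0000·(cos -1.4576 − cos -1.8326) = 0.6282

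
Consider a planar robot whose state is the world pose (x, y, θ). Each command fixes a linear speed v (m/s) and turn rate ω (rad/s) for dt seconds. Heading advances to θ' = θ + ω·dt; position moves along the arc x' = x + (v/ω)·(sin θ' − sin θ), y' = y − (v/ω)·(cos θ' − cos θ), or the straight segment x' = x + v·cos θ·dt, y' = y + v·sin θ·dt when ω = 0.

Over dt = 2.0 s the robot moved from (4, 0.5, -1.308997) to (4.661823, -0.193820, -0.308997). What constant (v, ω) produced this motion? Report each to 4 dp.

v = 0.5000, ω = 0.5000

Δθ = -0.308997 − -1.308997 = 1.000000
ω = Δθ/dt = 1.000000/2.0 = 0.5000
R = −Δy/(cos θ' − cos θ) = 1.0000
v = R·ω = 1.0000·0.5000 = 0.5000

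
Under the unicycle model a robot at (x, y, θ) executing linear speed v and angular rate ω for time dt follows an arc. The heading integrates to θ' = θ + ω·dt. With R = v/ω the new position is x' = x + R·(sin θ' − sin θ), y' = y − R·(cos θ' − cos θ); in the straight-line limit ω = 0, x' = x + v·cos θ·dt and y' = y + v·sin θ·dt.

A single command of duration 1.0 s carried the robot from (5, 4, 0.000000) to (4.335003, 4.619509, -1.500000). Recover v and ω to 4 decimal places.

v = -1.0000, ω = -1.5000

Δθ = -1.500000 − 0.000000 = -1.500000
ω = Δθ/dt = -1.500000/1.0 = -1.5000
R = Δx/(sin θ' − sin θ) = 0.6667
v = R·ω = 0.6667·-1.5000 = -1.0000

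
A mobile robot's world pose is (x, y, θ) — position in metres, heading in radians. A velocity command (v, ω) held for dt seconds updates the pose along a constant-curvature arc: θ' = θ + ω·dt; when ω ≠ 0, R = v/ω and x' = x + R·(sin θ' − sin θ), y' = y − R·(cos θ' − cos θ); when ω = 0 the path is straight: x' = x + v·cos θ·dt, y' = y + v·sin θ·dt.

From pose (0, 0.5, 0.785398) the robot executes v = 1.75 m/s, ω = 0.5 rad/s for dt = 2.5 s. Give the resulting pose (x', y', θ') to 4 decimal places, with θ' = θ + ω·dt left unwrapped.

θ' = 0.7854 + 0.5·2.5 = 2.0354
R = v/ω = 1.75/0.5 = 3.5000
x' = 0 + 3.5000·(sin 2.0354 − sin 0.7854) = 0.6541
y' = 0.5 − 3.5000·(cos 2.0354 − cos 0.7854) = 4.5431

(0.6541, 4.5431, 2.0354)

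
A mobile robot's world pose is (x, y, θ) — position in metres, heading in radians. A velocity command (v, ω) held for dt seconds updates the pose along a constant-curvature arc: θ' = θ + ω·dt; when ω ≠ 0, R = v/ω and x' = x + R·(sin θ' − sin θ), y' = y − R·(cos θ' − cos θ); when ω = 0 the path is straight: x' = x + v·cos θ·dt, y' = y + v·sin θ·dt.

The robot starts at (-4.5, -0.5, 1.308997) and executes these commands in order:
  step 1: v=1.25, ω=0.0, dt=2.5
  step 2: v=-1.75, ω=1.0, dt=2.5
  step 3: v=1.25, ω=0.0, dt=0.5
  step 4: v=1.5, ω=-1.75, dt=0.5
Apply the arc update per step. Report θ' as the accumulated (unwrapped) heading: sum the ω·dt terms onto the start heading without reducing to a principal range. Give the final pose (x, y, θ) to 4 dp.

step 1: θ'=1.3090 (straight) → pose (-3.6912, 2.5185, 1.3090)
step 2: θ'=3.8090 (R=-1.7500) → pose (-0.9177, 0.6911, 3.8090)
step 3: θ'=3.8090 (straight) → pose (-1.4086, 0.3042, 3.8090)
step 4: θ'=2.9340 (R=-0.8571) → pose (-2.1157, 0.1387, 2.9340)

(-2.1157, 0.1387, 2.9340)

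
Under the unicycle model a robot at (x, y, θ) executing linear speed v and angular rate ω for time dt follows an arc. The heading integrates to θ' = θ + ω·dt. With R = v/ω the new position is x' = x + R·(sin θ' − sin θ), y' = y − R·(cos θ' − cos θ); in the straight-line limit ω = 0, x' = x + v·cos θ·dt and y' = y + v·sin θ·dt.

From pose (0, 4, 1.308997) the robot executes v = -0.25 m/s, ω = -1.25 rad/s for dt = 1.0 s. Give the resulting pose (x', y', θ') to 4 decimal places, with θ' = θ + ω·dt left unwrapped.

θ' = 1.3090 + -1.25·1.0 = 0.0590
R = v/ω = -0.25/-1.25 = 0.2000
x' = 0 + 0.2000·(sin 0.0590 − sin 1.3090) = -0.1814
y' = 4 − 0.2000·(cos 0.0590 − cos 1.3090) = 3.8521

(-0.1814, 3.8521, 0.0590)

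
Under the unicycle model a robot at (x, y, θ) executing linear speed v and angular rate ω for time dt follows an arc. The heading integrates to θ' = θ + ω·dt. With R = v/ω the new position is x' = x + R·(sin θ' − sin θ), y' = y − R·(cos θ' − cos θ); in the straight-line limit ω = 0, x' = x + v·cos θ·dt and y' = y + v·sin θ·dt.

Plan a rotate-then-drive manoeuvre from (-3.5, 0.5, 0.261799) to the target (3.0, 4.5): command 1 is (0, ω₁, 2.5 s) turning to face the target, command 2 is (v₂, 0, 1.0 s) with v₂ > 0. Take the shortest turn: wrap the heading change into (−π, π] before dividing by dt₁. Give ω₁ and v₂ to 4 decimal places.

heading to target = atan2(4.5−0.5, 3−-3.5) = 0.5517
Δθ = wrap(0.5517 − 0.2618) = 0.2899; ω₁ = Δθ/dt₁ = 0.1159
distance = √((3−-3.5)² + (4.5−0.5)²) = 7.6322; v₂ = distance/dt₂ = 7.6322

ω₁ = 0.1159, v₂ = 7.6322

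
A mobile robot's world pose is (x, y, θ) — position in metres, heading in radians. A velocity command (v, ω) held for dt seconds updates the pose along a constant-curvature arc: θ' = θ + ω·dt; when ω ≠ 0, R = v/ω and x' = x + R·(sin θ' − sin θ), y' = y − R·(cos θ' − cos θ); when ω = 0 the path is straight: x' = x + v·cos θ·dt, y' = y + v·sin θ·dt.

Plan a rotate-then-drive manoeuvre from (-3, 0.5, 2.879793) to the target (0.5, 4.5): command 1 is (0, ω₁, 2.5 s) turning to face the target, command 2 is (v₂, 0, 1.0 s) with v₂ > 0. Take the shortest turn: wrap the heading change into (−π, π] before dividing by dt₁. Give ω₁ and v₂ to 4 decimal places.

ω₁ = -0.8111, v₂ = 5.3151

heading to target = atan2(4.5−0.5, 0.5−-3) = 0.8520
Δθ = wrap(0.8520 − 2.8798) = -2.0278; ω₁ = Δθ/dt₁ = -0.8111
distance = √((0.5−-3)² + (4.5−0.5)²) = 5.3151; v₂ = distance/dt₂ = 5.3151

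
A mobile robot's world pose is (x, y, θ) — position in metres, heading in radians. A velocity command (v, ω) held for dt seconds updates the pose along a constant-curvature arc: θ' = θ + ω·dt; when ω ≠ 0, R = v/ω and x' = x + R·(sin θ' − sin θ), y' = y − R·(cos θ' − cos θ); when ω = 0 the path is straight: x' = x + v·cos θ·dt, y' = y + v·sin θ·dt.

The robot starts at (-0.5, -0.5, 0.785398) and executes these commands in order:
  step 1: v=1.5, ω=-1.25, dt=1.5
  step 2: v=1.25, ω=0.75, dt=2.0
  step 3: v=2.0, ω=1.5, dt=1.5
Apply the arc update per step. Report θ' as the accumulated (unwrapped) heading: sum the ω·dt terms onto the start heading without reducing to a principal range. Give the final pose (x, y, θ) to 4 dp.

step 1: θ'=-1.0896 (R=-1.2000) → pose (1.4123, -0.7931, -1.0896)
step 2: θ'=0.4104 (R=1.6667) → pose (3.5546, -1.5500, 0.4104)
step 3: θ'=2.6604 (R=1.3333) → pose (3.6398, 0.8545, 2.6604)

(3.6398, 0.8545, 2.6604)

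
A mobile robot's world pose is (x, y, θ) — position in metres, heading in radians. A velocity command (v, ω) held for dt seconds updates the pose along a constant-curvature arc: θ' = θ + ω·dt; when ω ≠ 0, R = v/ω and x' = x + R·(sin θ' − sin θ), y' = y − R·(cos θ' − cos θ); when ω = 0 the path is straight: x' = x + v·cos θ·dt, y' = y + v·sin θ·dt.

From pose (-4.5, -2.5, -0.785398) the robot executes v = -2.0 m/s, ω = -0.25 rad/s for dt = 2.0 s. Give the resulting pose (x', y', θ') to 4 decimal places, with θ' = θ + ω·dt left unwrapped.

θ' = -0.7854 + -0.25·2.0 = -1.2854
R = v/ω = -2.0/-0.25 = 8.0000
x' = -4.5 + 8.0000·(sin -1.2854 − sin -0.7854) = -6.5195
y' = -2.5 − 8.0000·(cos -1.2854 − cos -0.7854) = 0.9045

(-6.5195, 0.9045, -1.2854)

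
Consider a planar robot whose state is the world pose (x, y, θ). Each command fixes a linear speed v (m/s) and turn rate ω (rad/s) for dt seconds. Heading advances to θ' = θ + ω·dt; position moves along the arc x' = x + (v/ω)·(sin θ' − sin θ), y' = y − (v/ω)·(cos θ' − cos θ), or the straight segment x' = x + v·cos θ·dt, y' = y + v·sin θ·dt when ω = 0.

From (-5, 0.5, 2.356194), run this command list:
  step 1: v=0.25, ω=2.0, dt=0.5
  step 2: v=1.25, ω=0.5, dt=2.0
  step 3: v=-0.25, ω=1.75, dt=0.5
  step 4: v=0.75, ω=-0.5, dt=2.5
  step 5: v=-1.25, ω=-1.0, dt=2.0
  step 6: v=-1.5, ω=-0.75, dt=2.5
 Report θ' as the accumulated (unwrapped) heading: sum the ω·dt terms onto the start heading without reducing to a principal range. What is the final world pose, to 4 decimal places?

(-6.6668, -5.7845, 0.1062)

step 1: θ'=3.3562 (R=0.1250) → pose (-5.1150, 0.5337, 3.3562)
step 2: θ'=4.3562 (R=2.5000) → pose (-6.9257, -1.0371, 4.3562)
step 3: θ'=5.2312 (R=-0.1429) → pose (-6.9355, -0.9165, 5.2312)
step 4: θ'=3.9812 (R=-1.5000) → pose (-7.1216, -2.6619, 3.9812)
step 5: θ'=1.9812 (R=1.2500) → pose (-5.0449, -2.9979, 1.9812)
step 6: θ'=0.1062 (R=2.0000) → pose (-6.6668, -5.7845, 0.1062)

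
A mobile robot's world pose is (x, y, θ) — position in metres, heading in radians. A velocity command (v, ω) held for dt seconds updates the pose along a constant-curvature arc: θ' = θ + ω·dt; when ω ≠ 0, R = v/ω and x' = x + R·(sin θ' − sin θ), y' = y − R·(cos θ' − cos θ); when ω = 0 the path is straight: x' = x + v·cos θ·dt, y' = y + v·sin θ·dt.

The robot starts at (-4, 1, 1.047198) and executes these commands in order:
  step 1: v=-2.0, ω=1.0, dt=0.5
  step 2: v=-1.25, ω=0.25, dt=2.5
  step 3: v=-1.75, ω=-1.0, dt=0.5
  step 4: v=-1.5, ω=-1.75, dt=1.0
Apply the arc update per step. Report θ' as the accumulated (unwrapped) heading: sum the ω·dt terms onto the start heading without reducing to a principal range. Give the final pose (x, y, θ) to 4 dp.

(-4.0128, -4.6541, -0.0778)

step 1: θ'=1.5472 (R=-2.0000) → pose (-4.2674, 0.0472, 1.5472)
step 2: θ'=2.1722 (R=-5.0000) → pose (-3.3915, -2.8998, 2.1722)
step 3: θ'=1.6722 (R=1.7500) → pose (-3.0934, -3.7128, 1.6722)
step 4: θ'=-0.0778 (R=0.8571) → pose (-4.0128, -4.6541, -0.0778)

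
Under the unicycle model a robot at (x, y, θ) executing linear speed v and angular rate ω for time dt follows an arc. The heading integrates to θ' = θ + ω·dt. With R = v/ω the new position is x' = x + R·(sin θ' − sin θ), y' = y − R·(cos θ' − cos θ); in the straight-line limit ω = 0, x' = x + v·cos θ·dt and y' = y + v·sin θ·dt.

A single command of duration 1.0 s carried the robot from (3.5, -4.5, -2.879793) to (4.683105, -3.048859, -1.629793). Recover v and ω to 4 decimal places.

Δθ = -1.629793 − -2.879793 = 1.250000
ω = Δθ/dt = 1.250000/1.0 = 1.2500
R = −Δy/(cos θ' − cos θ) = -1.6000
v = R·ω = -1.6000·1.2500 = -2.0000

v = -2.0000, ω = 1.2500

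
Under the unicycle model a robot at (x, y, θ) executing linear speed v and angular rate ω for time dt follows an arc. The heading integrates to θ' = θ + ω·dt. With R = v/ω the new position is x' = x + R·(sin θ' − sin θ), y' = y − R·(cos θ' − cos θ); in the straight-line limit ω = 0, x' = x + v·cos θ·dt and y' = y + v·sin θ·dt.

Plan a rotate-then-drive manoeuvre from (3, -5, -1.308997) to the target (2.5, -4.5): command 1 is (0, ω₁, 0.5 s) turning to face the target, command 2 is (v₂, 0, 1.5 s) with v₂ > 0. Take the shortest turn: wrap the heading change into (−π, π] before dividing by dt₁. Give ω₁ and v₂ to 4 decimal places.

ω₁ = -5.2360, v₂ = 0.4714

heading to target = atan2(-4.5−-5, 2.5−3) = 2.3562
Δθ = wrap(2.3562 − -1.3090) = -2.6180; ω₁ = Δθ/dt₁ = -5.2360
distance = √((2.5−3)² + (-4.5−-5)²) = 0.7071; v₂ = distance/dt₂ = 0.4714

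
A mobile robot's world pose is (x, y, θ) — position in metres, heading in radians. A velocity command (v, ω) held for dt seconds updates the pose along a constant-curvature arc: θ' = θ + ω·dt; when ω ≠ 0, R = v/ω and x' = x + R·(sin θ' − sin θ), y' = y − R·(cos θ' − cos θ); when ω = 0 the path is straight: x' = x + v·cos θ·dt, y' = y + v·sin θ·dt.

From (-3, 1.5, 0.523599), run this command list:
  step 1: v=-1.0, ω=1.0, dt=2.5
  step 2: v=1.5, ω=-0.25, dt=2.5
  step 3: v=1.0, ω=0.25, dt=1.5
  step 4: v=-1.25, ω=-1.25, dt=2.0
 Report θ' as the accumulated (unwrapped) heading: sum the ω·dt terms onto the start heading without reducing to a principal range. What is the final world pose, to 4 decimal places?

step 1: θ'=3.0236 (R=-1.0000) → pose (-2.6177, -0.3591, 3.0236)
step 2: θ'=2.3986 (R=-6.0000) → pose (-5.9704, 1.1805, 2.3986)
step 3: θ'=2.7736 (R=4.0000) → pose (-7.2374, 1.9669, 2.7736)
step 4: θ'=0.2736 (R=1.0000) → pose (-7.3269, 0.0711, 0.2736)

(-7.3269, 0.0711, 0.2736)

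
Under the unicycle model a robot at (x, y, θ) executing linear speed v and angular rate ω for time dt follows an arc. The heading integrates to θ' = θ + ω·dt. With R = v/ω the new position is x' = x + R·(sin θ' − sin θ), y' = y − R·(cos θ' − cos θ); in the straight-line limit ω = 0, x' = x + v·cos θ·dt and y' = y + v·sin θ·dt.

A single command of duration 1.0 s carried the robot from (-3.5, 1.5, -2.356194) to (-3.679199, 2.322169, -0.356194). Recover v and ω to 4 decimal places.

Δθ = -0.356194 − -2.356194 = 2.000000
ω = Δθ/dt = 2.000000/1.0 = 2.0000
R = −Δy/(cos θ' − cos θ) = -0.5000
v = R·ω = -0.5000·2.0000 = -1.0000

v = -1.0000, ω = 2.0000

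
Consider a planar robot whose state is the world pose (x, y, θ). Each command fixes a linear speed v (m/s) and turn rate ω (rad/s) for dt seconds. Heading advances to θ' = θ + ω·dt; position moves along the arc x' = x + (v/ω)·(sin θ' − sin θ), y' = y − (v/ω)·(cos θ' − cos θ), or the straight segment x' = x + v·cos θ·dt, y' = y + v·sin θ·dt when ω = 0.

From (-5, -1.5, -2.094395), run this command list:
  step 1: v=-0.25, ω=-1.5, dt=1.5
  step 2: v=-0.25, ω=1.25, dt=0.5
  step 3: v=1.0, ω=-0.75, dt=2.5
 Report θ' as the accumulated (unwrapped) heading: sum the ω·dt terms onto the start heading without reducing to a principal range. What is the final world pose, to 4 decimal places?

step 1: θ'=-4.3444 (R=0.1667) → pose (-4.7002, -1.5234, -4.3444)
step 2: θ'=-3.7194 (R=-0.2000) → pose (-4.6228, -1.6190, -3.7194)
step 3: θ'=-5.5944 (R=-1.3333) → pose (-4.7420, 0.5273, -5.5944)

(-4.7420, 0.5273, -5.5944)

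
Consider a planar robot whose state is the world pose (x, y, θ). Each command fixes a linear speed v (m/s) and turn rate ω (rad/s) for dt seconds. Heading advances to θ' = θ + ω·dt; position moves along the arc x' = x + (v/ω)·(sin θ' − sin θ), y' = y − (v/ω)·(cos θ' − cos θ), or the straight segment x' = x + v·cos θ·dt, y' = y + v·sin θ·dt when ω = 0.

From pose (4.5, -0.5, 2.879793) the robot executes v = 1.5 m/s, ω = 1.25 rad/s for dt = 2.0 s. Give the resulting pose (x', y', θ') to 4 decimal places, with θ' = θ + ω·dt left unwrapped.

θ' = 2.8798 + 1.25·2.0 = 5.3798
R = v/ω = 1.5/1.25 = 1.2000
x' = 4.5 + 1.2000·(sin 5.3798 − sin 2.8798) = 3.2469
y' = -0.5 − 1.2000·(cos 5.3798 − cos 2.8798) = -2.4018

(3.2469, -2.4018, 5.3798)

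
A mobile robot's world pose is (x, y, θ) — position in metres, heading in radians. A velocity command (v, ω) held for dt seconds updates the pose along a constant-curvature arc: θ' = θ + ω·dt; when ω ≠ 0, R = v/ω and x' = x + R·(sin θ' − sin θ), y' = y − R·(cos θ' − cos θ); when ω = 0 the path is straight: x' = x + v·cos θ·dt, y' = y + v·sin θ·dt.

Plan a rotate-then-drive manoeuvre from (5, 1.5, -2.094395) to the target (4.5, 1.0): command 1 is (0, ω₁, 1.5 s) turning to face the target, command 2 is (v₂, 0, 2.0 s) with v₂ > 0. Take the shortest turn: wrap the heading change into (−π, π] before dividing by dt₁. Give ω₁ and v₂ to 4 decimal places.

heading to target = atan2(1−1.5, 4.5−5) = -2.3562
Δθ = wrap(-2.3562 − -2.0944) = -0.2618; ω₁ = Δθ/dt₁ = -0.1745
distance = √((4.5−5)² + (1−1.5)²) = 0.7071; v₂ = distance/dt₂ = 0.3536

ω₁ = -0.1745, v₂ = 0.3536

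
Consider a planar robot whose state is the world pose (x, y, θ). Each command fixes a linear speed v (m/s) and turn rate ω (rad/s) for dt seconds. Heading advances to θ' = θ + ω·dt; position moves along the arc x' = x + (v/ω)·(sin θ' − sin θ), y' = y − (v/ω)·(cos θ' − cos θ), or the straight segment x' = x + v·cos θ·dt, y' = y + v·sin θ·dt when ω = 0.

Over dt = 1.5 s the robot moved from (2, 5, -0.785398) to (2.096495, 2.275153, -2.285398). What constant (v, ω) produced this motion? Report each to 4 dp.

Δθ = -2.285398 − -0.785398 = -1.500000
ω = Δθ/dt = -1.500000/1.5 = -1.0000
R = −Δy/(cos θ' − cos θ) = -2.0000
v = R·ω = -2.0000·-1.0000 = 2.0000

v = 2.0000, ω = -1.0000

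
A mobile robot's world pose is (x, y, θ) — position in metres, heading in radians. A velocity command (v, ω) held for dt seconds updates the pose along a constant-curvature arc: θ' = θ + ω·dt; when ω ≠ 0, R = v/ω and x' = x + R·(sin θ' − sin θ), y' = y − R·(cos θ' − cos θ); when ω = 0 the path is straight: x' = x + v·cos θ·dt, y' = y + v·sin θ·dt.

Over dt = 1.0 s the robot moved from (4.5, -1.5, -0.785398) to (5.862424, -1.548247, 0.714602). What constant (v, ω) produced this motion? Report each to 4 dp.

v = 1.5000, ω = 1.5000

Δθ = 0.714602 − -0.785398 = 1.500000
ω = Δθ/dt = 1.500000/1.0 = 1.5000
R = Δx/(sin θ' − sin θ) = 1.0000
v = R·ω = 1.0000·1.5000 = 1.5000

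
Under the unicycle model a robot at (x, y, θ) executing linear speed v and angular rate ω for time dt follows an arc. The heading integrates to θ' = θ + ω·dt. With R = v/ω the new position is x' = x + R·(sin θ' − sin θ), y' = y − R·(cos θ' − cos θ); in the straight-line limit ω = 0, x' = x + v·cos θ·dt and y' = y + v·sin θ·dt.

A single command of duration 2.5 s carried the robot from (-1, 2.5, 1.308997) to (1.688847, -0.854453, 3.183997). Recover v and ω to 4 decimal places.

v = -2.0000, ω = 0.7500

Δθ = 3.183997 − 1.308997 = 1.875000
ω = Δθ/dt = 1.875000/2.5 = 0.7500
R = −Δy/(cos θ' − cos θ) = -2.6667
v = R·ω = -2.6667·0.7500 = -2.0000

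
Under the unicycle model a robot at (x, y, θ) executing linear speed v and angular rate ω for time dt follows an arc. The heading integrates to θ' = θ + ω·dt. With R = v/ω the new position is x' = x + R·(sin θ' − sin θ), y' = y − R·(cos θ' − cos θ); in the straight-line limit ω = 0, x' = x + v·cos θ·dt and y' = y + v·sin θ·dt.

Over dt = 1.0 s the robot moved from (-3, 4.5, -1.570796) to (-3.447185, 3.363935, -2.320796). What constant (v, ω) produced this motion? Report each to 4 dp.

Δθ = -2.320796 − -1.570796 = -0.750000
ω = Δθ/dt = -0.750000/1.0 = -0.7500
R = −Δy/(cos θ' − cos θ) = -1.6667
v = R·ω = -1.6667·-0.7500 = 1.2500

v = 1.2500, ω = -0.7500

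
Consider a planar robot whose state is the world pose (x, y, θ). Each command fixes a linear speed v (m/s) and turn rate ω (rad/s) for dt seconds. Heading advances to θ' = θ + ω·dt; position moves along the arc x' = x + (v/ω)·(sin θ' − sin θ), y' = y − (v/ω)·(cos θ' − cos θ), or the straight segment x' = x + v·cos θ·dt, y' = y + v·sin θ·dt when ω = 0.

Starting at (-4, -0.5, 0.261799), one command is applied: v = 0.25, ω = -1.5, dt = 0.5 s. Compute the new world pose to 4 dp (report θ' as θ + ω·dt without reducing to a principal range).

(-3.8787, -0.5138, -0.4882)

θ' = 0.2618 + -1.5·0.5 = -0.4882
R = v/ω = 0.25/-1.5 = -0.1667
x' = -4 + -0.1667·(sin -0.4882 − sin 0.2618) = -3.8787
y' = -0.5 − -0.1667·(cos -0.4882 − cos 0.2618) = -0.5138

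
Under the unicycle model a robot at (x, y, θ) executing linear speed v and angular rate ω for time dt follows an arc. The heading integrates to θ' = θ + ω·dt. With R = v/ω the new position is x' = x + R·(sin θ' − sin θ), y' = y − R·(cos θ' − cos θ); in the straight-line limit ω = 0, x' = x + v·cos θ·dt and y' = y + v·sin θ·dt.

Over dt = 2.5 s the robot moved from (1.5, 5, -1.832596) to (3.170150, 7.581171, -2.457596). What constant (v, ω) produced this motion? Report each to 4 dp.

v = -1.2500, ω = -0.2500

Δθ = -2.457596 − -1.832596 = -0.625000
ω = Δθ/dt = -0.625000/2.5 = -0.2500
R = −Δy/(cos θ' − cos θ) = 5.0000
v = R·ω = 5.0000·-0.2500 = -1.2500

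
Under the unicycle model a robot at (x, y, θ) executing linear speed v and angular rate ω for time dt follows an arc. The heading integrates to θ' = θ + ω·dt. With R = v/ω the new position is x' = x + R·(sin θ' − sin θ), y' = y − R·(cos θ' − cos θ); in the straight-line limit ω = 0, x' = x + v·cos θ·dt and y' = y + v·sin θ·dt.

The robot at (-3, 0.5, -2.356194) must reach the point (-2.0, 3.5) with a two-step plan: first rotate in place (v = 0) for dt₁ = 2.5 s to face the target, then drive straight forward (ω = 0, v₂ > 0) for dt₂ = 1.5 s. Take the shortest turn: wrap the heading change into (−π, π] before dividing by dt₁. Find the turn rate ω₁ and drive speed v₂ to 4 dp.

ω₁ = -1.0712, v₂ = 2.1082

heading to target = atan2(3.5−0.5, -2−-3) = 1.2490
Δθ = wrap(1.2490 − -2.3562) = -2.6779; ω₁ = Δθ/dt₁ = -1.0712
distance = √((-2−-3)² + (3.5−0.5)²) = 3.1623; v₂ = distance/dt₂ = 2.1082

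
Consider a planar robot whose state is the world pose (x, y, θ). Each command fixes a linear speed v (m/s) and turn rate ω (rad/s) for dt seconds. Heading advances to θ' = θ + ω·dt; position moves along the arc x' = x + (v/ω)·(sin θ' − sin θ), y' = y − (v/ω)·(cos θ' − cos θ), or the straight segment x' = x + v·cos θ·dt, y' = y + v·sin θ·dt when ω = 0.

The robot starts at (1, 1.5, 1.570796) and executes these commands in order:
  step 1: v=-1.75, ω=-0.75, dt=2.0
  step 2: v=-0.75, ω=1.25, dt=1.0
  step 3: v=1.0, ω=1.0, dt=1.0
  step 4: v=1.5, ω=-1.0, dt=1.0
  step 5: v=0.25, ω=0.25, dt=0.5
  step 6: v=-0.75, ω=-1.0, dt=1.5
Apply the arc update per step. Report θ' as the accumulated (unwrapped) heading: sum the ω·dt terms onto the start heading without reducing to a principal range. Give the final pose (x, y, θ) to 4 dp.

step 1: θ'=0.0708 (R=2.3333) → pose (-1.1683, -0.8275, 0.0708)
step 2: θ'=1.3208 (R=-0.6000) → pose (-1.7072, -1.2775, 1.3208)
step 3: θ'=2.3208 (R=1.0000) → pose (-1.9444, -0.3485, 2.3208)
step 4: θ'=1.3208 (R=-1.5000) → pose (-2.3002, 1.0451, 1.3208)
step 5: θ'=1.4458 (R=1.0000) → pose (-2.2770, 1.1678, 1.4458)
step 6: θ'=-0.0542 (R=0.7500) → pose (-3.0617, 0.5124, -0.0542)

(-3.0617, 0.5124, -0.0542)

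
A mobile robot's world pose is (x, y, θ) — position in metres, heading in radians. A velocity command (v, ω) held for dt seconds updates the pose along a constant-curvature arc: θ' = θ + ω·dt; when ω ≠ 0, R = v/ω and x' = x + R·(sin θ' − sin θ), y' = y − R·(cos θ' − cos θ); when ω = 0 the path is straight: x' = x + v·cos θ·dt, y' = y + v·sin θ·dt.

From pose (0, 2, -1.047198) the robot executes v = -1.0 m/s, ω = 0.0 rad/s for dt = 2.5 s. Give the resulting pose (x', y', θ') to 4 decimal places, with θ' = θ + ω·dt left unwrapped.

θ' = -1.0472 + 0.0·2.5 = -1.0472
ω = 0 → straight: x' = 0 + -1.0·cos(-1.0472)·2.5 = -1.2500
y' = 2 + -1.0·sin(-1.0472)·2.5 = 4.1651

(-1.2500, 4.1651, -1.0472)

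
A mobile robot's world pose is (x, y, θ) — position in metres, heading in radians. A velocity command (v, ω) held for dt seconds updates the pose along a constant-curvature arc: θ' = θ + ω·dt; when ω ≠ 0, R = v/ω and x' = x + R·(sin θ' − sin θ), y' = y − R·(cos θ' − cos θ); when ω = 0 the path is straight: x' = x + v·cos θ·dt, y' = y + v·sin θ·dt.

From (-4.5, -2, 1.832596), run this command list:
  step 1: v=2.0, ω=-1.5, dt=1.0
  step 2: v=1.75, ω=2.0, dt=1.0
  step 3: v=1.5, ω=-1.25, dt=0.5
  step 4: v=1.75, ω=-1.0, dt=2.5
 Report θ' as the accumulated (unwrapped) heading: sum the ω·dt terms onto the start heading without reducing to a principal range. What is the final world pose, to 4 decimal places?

step 1: θ'=0.3326 (R=-1.3333) → pose (-3.6474, -0.3946, 0.3326)
step 2: θ'=2.3326 (R=0.8750) → pose (-3.3000, 1.0364, 2.3326)
step 3: θ'=1.7076 (R=-1.2000) → pose (-3.6204, 1.7010, 1.7076)
step 4: θ'=-0.7924 (R=-1.7500) → pose (-0.6407, 3.1684, -0.7924)

(-0.6407, 3.1684, -0.7924)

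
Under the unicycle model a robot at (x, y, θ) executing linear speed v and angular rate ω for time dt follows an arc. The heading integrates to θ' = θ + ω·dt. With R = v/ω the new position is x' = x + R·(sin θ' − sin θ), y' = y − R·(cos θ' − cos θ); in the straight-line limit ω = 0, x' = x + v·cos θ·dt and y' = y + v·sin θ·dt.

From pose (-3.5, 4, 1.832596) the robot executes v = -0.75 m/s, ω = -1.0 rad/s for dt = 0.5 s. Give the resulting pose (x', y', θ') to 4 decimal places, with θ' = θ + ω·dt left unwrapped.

θ' = 1.8326 + -1.0·0.5 = 1.3326
R = v/ω = -0.75/-1.0 = 0.7500
x' = -3.5 + 0.7500·(sin 1.3326 − sin 1.8326) = -3.4956
y' = 4 − 0.7500·(cos 1.3326 − cos 1.8326) = 3.6289

(-3.4956, 3.6289, 1.3326)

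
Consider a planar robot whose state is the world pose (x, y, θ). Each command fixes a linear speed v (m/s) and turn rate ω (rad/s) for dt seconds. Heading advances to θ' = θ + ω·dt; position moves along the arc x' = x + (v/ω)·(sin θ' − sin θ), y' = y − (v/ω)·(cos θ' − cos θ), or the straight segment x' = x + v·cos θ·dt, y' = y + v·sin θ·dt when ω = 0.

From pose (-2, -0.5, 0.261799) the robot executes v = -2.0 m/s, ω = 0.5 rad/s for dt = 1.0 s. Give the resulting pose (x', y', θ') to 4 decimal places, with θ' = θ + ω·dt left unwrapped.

θ' = 0.2618 + 0.5·1.0 = 0.7618
R = v/ω = -2.0/0.5 = -4.0000
x' = -2 + -4.0000·(sin 0.7618 − sin 0.2618) = -3.7256
y' = -0.5 − -4.0000·(cos 0.7618 − cos 0.2618) = -1.4693

(-3.7256, -1.4693, 0.7618)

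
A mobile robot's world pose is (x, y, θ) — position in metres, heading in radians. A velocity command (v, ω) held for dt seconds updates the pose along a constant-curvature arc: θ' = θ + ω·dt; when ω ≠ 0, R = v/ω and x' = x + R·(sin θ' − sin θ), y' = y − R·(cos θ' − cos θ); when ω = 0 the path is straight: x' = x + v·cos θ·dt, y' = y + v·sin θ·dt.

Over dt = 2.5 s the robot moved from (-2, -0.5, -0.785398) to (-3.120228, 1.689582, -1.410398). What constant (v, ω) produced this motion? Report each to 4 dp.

v = -1.0000, ω = -0.2500

Δθ = -1.410398 − -0.785398 = -0.625000
ω = Δθ/dt = -0.625000/2.5 = -0.2500
R = −Δy/(cos θ' − cos θ) = 4.0000
v = R·ω = 4.0000·-0.2500 = -1.0000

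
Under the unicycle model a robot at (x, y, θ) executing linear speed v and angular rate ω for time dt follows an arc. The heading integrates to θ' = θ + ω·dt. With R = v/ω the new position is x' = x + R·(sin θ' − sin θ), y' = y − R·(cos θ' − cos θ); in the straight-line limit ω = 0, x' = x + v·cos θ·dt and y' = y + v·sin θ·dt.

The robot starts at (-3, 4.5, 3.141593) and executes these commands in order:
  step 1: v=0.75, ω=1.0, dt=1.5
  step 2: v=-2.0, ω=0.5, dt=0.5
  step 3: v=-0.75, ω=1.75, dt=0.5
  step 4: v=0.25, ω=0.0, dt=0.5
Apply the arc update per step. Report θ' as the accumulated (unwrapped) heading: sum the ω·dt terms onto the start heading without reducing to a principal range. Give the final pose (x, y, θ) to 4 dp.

(-3.9035, 5.0335, 5.7666)

step 1: θ'=4.6416 (R=0.7500) → pose (-3.7481, 3.8031, 4.6416)
step 2: θ'=4.8916 (R=-4.0000) → pose (-3.8022, 4.7990, 4.8916)
step 3: θ'=5.7666 (R=-0.4286) → pose (-4.0122, 5.0952, 5.7666)
step 4: θ'=5.7666 (straight) → pose (-3.9035, 5.0335, 5.7666)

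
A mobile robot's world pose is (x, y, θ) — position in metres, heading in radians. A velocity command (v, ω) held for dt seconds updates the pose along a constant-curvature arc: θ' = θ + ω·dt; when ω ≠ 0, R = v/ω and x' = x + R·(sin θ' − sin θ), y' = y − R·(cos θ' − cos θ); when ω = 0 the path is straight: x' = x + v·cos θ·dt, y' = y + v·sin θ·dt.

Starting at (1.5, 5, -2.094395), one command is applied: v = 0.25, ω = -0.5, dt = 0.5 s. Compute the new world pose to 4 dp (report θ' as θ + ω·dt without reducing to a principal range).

θ' = -2.0944 + -0.5·0.5 = -2.3444
R = v/ω = 0.25/-0.5 = -0.5000
x' = 1.5 + -0.5000·(sin -2.3444 − sin -2.0944) = 1.4247
y' = 5 − -0.5000·(cos -2.3444 − cos -2.0944) = 4.9006

(1.4247, 4.9006, -2.3444)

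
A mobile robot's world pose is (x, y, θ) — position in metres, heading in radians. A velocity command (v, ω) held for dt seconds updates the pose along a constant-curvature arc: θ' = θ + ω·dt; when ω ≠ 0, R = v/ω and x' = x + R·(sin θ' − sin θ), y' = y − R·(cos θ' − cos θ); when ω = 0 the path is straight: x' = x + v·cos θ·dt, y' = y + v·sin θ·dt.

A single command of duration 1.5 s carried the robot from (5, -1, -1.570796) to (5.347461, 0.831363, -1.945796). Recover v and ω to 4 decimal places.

Δθ = -1.945796 − -1.570796 = -0.375000
ω = Δθ/dt = -0.375000/1.5 = -0.2500
R = −Δy/(cos θ' − cos θ) = 5.0000
v = R·ω = 5.0000·-0.2500 = -1.2500

v = -1.2500, ω = -0.2500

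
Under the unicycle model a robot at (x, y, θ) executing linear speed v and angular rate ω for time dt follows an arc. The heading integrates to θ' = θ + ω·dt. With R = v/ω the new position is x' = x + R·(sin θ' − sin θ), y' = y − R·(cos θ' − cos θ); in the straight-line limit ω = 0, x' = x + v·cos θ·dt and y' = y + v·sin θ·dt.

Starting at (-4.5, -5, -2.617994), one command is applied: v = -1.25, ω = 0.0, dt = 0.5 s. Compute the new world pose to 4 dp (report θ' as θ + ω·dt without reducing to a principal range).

(-3.9587, -4.6875, -2.6180)

θ' = -2.6180 + 0.0·0.5 = -2.6180
ω = 0 → straight: x' = -4.5 + -1.25·cos(-2.6180)·0.5 = -3.9587
y' = -5 + -1.25·sin(-2.6180)·0.5 = -4.6875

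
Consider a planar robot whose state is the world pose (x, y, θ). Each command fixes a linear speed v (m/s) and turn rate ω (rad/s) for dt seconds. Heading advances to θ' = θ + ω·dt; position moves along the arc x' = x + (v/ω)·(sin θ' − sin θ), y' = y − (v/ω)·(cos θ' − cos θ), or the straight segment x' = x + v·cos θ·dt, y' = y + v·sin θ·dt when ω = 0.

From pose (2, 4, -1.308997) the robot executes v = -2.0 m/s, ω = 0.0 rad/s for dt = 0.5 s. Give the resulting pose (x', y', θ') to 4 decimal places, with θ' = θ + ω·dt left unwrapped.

(1.7412, 4.9659, -1.3090)

θ' = -1.3090 + 0.0·0.5 = -1.3090
ω = 0 → straight: x' = 2 + -2.0·cos(-1.3090)·0.5 = 1.7412
y' = 4 + -2.0·sin(-1.3090)·0.5 = 4.9659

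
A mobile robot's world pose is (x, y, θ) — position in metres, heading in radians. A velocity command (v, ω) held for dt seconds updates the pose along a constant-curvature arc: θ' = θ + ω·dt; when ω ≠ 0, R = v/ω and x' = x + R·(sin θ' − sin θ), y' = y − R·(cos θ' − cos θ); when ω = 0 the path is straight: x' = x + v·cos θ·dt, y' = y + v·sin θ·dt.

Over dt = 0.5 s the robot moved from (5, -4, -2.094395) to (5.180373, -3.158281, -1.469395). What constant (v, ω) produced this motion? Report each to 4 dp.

v = -1.7500, ω = 1.2500

Δθ = -1.469395 − -2.094395 = 0.625000
ω = Δθ/dt = 0.625000/0.5 = 1.2500
R = −Δy/(cos θ' − cos θ) = -1.4000
v = R·ω = -1.4000·1.2500 = -1.7500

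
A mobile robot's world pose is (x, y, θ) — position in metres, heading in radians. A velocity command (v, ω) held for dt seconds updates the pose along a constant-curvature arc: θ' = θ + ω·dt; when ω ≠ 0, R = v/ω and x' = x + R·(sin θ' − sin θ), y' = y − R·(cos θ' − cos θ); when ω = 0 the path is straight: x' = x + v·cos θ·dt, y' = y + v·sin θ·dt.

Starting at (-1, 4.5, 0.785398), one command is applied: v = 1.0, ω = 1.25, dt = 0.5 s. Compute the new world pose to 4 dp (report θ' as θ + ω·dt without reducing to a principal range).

(-0.7760, 4.9379, 1.4104)

θ' = 0.7854 + 1.25·0.5 = 1.4104
R = v/ω = 1.0/1.25 = 0.8000
x' = -1 + 0.8000·(sin 1.4104 − sin 0.7854) = -0.7760
y' = 4.5 − 0.8000·(cos 1.4104 − cos 0.7854) = 4.9379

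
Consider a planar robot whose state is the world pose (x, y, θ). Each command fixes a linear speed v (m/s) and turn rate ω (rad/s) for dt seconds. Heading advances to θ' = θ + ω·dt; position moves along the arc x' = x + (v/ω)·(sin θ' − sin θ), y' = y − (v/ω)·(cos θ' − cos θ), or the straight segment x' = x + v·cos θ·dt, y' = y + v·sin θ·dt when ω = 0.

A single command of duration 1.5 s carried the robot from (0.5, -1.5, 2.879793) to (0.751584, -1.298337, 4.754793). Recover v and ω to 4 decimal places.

Δθ = 4.754793 − 2.879793 = 1.875000
ω = Δθ/dt = 1.875000/1.5 = 1.2500
R = Δx/(sin θ' − sin θ) = -0.2000
v = R·ω = -0.2000·1.2500 = -0.2500

v = -0.2500, ω = 1.2500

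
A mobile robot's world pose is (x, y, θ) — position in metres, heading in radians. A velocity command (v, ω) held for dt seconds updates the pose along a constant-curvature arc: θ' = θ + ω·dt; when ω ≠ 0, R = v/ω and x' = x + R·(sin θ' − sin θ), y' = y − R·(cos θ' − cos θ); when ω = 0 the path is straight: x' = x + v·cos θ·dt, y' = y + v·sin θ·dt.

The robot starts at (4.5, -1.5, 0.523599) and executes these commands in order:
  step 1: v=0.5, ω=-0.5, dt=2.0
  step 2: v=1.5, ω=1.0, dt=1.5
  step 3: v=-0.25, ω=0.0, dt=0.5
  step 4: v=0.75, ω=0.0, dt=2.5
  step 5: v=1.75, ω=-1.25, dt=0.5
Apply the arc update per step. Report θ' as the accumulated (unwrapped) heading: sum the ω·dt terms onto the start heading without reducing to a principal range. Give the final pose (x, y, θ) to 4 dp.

(8.9902, 1.1315, 0.3986)

step 1: θ'=-0.4764 (R=-1.0000) → pose (5.4586, -1.4774, -0.4764)
step 2: θ'=1.0236 (R=1.5000) → pose (7.4274, -0.9248, 1.0236)
step 3: θ'=1.0236 (straight) → pose (7.3624, -1.0316, 1.0236)
step 4: θ'=1.0236 (straight) → pose (8.3380, 0.5696, 1.0236)
step 5: θ'=0.3986 (R=-1.4000) → pose (8.9902, 1.1315, 0.3986)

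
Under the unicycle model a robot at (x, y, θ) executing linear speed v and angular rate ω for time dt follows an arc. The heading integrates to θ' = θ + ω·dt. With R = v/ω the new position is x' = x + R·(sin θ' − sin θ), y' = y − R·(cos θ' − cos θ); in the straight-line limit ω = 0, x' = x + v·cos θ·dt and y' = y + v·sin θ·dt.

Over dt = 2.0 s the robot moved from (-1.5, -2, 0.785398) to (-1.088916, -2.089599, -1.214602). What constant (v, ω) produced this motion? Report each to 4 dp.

v = 0.2500, ω = -1.0000

Δθ = -1.214602 − 0.785398 = -2.000000
ω = Δθ/dt = -2.000000/2.0 = -1.0000
R = Δx/(sin θ' − sin θ) = -0.2500
v = R·ω = -0.2500·-1.0000 = 0.2500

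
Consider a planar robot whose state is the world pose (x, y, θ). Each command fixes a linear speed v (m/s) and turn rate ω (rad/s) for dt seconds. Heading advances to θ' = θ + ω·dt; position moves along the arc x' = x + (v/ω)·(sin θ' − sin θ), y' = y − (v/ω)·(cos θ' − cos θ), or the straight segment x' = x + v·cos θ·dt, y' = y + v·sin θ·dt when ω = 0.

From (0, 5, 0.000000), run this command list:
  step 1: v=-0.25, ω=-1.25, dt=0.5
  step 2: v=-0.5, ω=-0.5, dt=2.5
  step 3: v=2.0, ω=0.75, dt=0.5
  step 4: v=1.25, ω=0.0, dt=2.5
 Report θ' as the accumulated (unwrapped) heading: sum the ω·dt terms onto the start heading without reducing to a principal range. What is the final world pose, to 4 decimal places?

step 1: θ'=-0.6250 (R=0.2000) → pose (-0.1170, 5.0378, -0.6250)
step 2: θ'=-1.8750 (R=1.0000) → pose (-0.4860, 6.1483, -1.8750)
step 3: θ'=-1.5000 (R=2.6667) → pose (-0.6018, 5.1609, -1.5000)
step 4: θ'=-1.5000 (straight) → pose (-0.3807, 2.0437, -1.5000)

(-0.3807, 2.0437, -1.5000)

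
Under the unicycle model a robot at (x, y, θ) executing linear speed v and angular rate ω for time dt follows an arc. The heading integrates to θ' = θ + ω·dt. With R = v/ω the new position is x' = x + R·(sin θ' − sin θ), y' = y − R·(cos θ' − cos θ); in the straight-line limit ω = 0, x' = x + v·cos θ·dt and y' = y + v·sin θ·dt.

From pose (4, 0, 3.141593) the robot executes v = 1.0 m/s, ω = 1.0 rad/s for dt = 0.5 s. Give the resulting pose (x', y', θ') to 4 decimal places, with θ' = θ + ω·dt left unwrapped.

(3.5206, -0.1224, 3.6416)

θ' = 3.1416 + 1.0·0.5 = 3.6416
R = v/ω = 1.0/1.0 = 1.0000
x' = 4 + 1.0000·(sin 3.6416 − sin 3.1416) = 3.5206
y' = 0 − 1.0000·(cos 3.6416 − cos 3.1416) = -0.1224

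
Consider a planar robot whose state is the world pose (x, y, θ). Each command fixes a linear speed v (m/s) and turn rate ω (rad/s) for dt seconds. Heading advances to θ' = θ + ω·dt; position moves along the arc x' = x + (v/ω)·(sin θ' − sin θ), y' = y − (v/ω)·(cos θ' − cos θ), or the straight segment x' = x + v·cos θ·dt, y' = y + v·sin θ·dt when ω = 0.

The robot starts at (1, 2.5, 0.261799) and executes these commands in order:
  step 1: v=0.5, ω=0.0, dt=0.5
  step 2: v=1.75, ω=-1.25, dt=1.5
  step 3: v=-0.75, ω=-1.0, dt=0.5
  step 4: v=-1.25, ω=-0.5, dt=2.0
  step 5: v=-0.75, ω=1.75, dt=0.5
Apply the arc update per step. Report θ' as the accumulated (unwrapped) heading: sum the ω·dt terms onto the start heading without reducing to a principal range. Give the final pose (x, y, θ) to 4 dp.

(5.5042, 2.8800, -2.2382)

step 1: θ'=0.2618 (straight) → pose (1.2415, 2.5647, 0.2618)
step 2: θ'=-1.6132 (R=-1.4000) → pose (3.0026, 1.1531, -1.6132)
step 3: θ'=-2.1132 (R=0.7500) → pose (3.1095, 1.5084, -2.1132)
step 4: θ'=-3.1132 (R=2.5000) → pose (5.1797, 2.7169, -3.1132)
step 5: θ'=-2.2382 (R=-0.4286) → pose (5.5042, 2.8800, -2.2382)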